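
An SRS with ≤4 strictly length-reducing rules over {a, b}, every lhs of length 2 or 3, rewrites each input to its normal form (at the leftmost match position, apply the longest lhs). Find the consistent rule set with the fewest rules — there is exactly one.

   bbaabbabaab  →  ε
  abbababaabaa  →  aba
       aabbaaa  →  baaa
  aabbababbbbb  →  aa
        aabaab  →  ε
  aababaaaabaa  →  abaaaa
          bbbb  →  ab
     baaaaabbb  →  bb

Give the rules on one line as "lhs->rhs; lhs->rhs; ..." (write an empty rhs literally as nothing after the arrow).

  | bbaabbabaab => babbabaab => bbbabaab => aabaab => aab => ε
  | abbababaabaa => abbabaabaa => abbaabaa => ababaa => abbaa => aba
  | aabbaaa => baaa
  | aabbababbbbb => bababbbbb => bbabbbbb => bbbbbb => abbb => aa

aab->; bab->bb; bba->b; bbb->a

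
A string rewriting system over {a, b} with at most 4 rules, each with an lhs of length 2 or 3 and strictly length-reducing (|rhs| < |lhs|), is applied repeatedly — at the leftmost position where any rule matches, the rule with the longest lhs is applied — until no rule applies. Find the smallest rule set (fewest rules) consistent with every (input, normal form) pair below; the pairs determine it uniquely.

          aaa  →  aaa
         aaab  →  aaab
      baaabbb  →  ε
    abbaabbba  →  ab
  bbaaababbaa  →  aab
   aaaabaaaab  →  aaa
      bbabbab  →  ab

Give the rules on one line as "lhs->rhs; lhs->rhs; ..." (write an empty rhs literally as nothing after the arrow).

abb->; ba->b; bb->

  | aaa
  | aaab
  | baaabbb => baabbb => babbb => bbbb => bb => ε
  | abbaabbba => aabbba => aba => ab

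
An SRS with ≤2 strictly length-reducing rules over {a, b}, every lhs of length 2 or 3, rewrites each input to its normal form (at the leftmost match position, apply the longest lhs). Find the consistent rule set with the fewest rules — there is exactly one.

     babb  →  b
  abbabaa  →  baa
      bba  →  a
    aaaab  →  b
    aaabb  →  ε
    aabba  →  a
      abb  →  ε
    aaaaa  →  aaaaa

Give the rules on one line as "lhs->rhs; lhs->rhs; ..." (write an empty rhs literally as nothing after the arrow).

ab->b; bb->

  | babb => bbb => b
  | abbabaa => bbabaa => abaa => baa
  | bba => a
  | aaaab => aaab => aab => ab => b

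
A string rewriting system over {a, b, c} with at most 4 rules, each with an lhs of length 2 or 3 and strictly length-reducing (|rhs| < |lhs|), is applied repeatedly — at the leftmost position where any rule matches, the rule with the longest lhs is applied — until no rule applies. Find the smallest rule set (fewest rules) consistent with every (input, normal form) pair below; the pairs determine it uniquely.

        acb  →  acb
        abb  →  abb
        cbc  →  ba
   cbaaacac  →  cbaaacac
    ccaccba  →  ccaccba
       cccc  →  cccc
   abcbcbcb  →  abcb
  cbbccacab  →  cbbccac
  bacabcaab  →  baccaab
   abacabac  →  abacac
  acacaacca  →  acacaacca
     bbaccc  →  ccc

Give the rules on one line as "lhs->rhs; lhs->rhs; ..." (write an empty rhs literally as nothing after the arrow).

bba->; cab->c; cbc->ba

  | acb
  | abb
  | cbc => ba
  | cbaaacac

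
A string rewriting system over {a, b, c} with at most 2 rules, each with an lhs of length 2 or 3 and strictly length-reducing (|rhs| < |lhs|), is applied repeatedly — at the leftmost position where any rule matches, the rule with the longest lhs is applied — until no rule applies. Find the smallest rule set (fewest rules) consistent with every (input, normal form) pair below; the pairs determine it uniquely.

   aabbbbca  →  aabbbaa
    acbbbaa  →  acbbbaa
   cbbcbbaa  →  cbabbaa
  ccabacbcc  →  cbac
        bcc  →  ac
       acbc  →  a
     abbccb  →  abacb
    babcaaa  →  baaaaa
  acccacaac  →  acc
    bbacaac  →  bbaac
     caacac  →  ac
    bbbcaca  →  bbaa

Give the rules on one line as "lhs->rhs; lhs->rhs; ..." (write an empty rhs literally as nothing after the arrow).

  | aabbbbca => aabbbaa
  | acbbbaa
  | cbbcbbaa => cbabbaa
  | ccabacbcc => cbacbcc => cbacac => cbac

bc->a; ca->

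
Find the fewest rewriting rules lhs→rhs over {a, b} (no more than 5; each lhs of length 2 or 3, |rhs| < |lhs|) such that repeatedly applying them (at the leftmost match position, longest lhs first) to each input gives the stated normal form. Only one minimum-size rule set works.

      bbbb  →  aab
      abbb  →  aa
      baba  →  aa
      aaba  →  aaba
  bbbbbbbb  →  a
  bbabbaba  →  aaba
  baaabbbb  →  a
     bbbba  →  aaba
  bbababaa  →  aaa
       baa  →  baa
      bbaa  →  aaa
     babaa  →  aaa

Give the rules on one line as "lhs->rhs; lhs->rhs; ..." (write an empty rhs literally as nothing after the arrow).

  | bbbb => aab
  | abbb => bbb => aa
  | baba => bba => aa
  | aaba

abb->bb; bab->bb; bb->a; bbb->aa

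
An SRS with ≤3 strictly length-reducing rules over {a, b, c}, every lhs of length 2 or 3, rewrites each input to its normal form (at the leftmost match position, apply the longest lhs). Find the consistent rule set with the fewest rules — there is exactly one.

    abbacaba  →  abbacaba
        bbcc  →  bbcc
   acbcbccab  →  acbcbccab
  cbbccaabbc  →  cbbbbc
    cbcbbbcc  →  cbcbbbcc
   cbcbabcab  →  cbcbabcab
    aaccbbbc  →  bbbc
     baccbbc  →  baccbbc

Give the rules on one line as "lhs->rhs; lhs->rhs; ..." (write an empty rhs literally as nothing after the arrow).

  | abbacaba
  | bbcc
  | acbcbccab
  | cbbccaabbc => cbbcccbbc => cbbbbc

aa->c; ccc->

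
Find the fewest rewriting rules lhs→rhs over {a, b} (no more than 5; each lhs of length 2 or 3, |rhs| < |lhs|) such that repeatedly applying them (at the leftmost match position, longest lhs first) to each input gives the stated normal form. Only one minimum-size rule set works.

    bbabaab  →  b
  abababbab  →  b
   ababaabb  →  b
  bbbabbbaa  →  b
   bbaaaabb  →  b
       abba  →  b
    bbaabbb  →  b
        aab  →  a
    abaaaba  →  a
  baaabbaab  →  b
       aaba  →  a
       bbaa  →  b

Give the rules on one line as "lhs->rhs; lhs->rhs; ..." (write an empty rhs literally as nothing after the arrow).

ab->; aba->; ba->b; bb->b

  | bbabaab => babaab => bbaab => baab => bab => bb => b
  | abababbab => babbab => bbbab => bbab => bab => bb => b
  | ababaabb => baabb => babb => bbb => bb => b
  | bbbabbbaa => bbabbbaa => babbbaa => bbbbaa => bbbaa => bbaa => baa => ba => b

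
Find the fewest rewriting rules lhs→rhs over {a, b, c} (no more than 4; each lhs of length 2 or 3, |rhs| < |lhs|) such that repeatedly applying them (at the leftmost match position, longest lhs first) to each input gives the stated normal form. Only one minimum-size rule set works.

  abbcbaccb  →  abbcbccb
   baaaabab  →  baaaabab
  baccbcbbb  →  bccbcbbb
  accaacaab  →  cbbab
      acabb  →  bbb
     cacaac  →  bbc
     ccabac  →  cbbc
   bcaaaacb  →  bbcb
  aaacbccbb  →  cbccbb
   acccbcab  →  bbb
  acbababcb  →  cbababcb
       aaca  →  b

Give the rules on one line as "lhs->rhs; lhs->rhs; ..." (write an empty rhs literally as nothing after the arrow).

ac->c; ca->b; ccc->

  | abbcbaccb => abbcbccb
  | baaaabab
  | baccbcbbb => bccbcbbb
  | accaacaab => ccaacaab => cbacaab => cbcaab => cbbab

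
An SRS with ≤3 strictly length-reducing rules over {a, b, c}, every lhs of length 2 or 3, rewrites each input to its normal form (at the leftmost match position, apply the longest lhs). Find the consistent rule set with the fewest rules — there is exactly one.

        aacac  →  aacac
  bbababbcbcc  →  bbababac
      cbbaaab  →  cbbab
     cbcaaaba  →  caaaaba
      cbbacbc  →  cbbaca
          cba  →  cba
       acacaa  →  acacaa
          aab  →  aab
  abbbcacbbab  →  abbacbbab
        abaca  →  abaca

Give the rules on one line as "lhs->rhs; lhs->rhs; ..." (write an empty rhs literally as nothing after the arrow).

  | aacac
  | bbababbcbcc => bbabababcc => bbababaac => bbababac
  | cbbaaab => cbbaab => cbbab
  | cbcaaaba => caaaaba

baa->ba; bc->a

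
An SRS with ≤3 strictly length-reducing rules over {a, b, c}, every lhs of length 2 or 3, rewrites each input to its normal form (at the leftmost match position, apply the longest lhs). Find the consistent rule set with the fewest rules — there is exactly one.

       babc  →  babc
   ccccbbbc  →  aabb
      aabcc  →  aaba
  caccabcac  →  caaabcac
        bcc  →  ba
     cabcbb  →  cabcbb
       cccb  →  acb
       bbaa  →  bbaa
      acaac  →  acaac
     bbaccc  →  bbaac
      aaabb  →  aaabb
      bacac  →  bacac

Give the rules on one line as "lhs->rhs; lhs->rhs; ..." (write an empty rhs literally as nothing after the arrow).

bbc->b; cc->a

  | babc
  | ccccbbbc => accbbbc => aabbbc => aabb
  | aabcc => aaba
  | caccabcac => caaabcac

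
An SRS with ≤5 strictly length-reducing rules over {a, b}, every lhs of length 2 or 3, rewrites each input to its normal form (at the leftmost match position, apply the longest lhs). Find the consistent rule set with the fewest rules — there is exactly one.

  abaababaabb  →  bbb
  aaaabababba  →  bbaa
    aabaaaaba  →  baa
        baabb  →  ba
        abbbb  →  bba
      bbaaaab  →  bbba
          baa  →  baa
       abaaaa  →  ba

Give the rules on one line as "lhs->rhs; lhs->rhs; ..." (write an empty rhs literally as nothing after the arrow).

aaa->b; ab->a; aba->a; abb->ba

  | abaababaabb => aababaabb => aabaabb => aaabb => bbb
  | aaaabababba => babababba => bababba => babba => bbaa
  | aabaaaaba => aaaaaba => baaba => baa
  | baabb => baba => ba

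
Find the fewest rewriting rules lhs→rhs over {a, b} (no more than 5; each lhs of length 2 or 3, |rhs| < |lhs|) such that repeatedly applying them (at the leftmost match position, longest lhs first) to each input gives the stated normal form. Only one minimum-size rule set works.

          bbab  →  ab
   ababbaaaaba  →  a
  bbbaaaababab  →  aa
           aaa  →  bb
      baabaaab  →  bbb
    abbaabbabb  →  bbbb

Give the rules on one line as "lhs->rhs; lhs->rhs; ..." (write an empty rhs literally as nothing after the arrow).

aaa->bb; abb->aa; ba->b; bba->a

  | bbab => ab
  | ababbaaaaba => abbbaaaaba => aabaaaaba => aabaaaba => aabaaba => aababa => aabba => aaaa => bba => a
  | bbbaaaababab => baaaababab => baaababab => baababab => bababab => bbabab => abab => abb => aa
  | aaa => bb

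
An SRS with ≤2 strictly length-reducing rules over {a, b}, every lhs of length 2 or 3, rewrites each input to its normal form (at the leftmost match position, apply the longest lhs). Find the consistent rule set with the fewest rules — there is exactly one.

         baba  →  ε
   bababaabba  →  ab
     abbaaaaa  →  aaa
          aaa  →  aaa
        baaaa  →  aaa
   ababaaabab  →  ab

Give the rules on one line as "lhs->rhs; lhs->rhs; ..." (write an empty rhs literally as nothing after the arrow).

  | baba => ba => ε
  | bababaabba => babaabba => baabba => abba => ab
  | abbaaaaa => abaaaa => aaa
  | aaa

aba->; ba->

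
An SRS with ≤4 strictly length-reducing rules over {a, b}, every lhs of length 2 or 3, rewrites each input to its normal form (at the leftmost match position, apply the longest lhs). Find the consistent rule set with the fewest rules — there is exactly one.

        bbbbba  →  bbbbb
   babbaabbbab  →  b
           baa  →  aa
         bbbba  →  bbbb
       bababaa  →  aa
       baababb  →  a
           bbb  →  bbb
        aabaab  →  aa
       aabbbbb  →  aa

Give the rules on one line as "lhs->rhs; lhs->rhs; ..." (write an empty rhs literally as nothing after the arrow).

ab->a; aba->; ba->a; bba->bb

  | bbbbba => bbbbb
  | babbaabbbab => abbaabbbab => abaabbbab => abbbab => abbab => abab => b
  | baa => aa
  | bbbba => bbbb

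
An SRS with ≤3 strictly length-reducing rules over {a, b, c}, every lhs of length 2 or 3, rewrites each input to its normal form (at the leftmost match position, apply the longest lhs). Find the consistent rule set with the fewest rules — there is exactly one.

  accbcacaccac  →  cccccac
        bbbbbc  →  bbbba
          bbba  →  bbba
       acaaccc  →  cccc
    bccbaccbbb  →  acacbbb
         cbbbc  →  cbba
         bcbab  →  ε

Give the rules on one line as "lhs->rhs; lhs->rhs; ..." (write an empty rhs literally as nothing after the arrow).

  | accbcacaccac => ccbcacaccac => ccaacaccac => ccaacccac => ccacccac => cccccac
  | bbbbbc => bbbba
  | bbba
  | acaaccc => acaccc => acccc => cccc

ab->; acc->cc; bc->a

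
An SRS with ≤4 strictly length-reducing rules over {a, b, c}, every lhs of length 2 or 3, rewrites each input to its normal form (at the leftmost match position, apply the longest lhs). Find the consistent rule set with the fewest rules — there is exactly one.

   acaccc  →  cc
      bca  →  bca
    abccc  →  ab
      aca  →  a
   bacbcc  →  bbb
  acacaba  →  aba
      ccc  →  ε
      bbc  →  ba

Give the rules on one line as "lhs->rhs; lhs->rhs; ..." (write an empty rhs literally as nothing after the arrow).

ac->; bac->bb; bbc->ba; ccc->

  | acaccc => accc => cc
  | bca
  | abccc => ab
  | aca => a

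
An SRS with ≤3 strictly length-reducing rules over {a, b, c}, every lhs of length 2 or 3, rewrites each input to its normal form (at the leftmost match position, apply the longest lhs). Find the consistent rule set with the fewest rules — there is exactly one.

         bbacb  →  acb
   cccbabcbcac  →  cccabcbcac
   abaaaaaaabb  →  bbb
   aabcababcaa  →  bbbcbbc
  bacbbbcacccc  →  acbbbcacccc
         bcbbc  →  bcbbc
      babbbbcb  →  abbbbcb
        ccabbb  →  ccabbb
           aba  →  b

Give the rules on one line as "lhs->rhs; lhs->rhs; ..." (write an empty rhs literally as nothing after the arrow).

  | bbacb => bacb => acb
  | cccbabcbcac => cccabcbcac
  | abaaaaaaabb => aaaaaaaabb => baaaaaabb => aaaaaabb => baaaabb => aaaabb => baabb => aabb => bbb
  | aabcababcaa => bbcababcaa => bbcaabcaa => bbbcbcaa => bbbcbbc

aa->b; ba->a; caa->bc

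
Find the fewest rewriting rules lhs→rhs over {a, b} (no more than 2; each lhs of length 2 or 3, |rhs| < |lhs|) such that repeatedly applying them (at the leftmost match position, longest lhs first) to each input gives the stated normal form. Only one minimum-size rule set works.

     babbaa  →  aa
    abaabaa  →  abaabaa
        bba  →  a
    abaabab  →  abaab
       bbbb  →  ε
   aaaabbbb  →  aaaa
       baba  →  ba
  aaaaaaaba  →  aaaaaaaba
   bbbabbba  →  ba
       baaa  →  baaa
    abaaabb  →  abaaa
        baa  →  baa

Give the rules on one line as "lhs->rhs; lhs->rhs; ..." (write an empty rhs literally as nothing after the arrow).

bab->b; bb->

  | babbaa => bbaa => aa
  | abaabaa
  | bba => a
  | abaabab => abaab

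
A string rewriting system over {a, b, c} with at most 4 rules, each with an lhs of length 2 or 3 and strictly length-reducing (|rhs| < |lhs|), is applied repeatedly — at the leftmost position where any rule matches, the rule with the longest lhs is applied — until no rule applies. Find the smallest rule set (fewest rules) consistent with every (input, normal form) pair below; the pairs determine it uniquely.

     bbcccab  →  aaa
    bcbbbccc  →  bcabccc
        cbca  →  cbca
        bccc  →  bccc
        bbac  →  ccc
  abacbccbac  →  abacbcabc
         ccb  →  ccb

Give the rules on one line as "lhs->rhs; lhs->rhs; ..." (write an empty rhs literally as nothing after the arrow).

  | bbcccab => acccab => acbab => aabb => aaa
  | bcbbbccc => bcabccc
  | cbca
  | bccc

bb->a; bba->cc; cba->ab; cca->ba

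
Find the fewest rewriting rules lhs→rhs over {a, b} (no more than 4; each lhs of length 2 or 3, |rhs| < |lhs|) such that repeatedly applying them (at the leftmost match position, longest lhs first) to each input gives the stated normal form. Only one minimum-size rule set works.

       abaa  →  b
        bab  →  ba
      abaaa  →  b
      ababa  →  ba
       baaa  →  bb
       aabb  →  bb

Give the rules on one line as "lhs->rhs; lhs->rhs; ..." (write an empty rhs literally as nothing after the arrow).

  | abaa => aaa => aa => b
  | bab => ba
  | abaaa => aaaa => aaa => aa => b
  | ababa => aaba => ba

aa->b; aaa->aa; aab->b; ab->a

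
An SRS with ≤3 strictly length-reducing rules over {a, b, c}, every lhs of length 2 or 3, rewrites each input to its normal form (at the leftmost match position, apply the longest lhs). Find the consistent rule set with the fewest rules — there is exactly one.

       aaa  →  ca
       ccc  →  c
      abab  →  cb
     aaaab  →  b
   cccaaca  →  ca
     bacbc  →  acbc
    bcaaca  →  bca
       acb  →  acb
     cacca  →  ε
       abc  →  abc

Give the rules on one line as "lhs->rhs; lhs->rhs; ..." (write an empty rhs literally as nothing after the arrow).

  | aaa => ca
  | ccc => c
  | abab => aab => cb
  | aaaab => caab => ccb => b

aa->c; ba->a; cc->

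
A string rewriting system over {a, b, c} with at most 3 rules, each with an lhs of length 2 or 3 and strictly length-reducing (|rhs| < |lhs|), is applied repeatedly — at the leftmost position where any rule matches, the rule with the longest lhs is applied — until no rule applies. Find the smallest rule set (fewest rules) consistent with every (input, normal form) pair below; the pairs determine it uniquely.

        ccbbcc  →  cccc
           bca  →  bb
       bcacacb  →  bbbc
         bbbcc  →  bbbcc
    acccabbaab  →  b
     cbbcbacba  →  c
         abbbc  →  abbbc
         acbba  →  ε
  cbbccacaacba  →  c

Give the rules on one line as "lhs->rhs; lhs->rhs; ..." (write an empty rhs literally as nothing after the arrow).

  | ccbbcc => ccbcc => cccc
  | bca => bb
  | bcacacb => bbcacb => bbbcb => bbbc
  | bbbcc

aca->; ca->b; cb->c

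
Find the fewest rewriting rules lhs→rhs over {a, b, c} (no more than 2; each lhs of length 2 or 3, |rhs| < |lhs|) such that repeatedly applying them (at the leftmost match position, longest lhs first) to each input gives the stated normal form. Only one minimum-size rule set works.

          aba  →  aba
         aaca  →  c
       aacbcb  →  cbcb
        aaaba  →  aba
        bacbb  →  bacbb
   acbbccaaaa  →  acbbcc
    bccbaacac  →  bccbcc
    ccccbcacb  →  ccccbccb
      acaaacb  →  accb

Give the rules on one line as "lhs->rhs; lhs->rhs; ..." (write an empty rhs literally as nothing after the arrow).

  | aba
  | aaca => ca => c
  | aacbcb => cbcb
  | aaaba => aba

aa->; ca->c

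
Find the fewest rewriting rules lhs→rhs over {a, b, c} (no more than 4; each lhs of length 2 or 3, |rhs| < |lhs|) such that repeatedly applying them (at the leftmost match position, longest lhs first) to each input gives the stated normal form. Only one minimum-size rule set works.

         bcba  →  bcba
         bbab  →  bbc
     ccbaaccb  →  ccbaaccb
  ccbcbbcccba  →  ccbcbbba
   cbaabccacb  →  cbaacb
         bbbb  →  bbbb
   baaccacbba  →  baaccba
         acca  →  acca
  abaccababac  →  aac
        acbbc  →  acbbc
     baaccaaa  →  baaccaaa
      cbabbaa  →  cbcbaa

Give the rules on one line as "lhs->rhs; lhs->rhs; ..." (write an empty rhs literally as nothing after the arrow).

  | bcba
  | bbab => bbc
  | ccbaaccb
  | ccbcbbcccba => ccbcbbba

ab->c; cac->a; ccc->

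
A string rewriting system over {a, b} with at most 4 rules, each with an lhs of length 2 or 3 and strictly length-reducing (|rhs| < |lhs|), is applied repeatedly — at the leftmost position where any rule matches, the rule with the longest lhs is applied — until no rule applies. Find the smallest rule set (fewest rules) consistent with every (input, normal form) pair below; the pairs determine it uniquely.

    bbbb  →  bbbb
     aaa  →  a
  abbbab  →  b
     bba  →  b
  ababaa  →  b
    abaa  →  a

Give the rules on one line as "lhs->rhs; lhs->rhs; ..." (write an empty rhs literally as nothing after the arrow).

  | bbbb
  | aaa => a
  | abbbab => abbab => abab => aab => b
  | bba => b

aa->; ab->a; bba->b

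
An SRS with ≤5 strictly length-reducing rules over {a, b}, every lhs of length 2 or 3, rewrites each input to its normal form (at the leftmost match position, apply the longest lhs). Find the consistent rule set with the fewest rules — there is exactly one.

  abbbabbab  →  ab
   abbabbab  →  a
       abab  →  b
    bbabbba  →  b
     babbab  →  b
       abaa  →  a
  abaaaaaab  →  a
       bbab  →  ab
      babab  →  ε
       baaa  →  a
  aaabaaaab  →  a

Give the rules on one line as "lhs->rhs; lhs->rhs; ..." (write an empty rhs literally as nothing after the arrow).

  | abbbabbab => ababbab => aabab => bbab => ab
  | abbabbab => aabbab => bbbab => bab => a
  | abab => aa => b
  | bbabbba => abbba => aba => aa => b

aa->b; ba->a; bab->a; bb->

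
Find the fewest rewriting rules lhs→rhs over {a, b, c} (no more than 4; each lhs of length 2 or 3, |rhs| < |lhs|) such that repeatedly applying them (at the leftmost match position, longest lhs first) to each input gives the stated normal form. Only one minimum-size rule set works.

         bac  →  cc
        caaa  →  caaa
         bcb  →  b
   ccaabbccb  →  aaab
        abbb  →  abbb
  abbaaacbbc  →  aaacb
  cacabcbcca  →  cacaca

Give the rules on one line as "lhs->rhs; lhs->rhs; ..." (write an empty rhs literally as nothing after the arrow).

ba->c; bc->; cca->aa

  | bac => cc
  | caaa
  | bcb => b
  | ccaabbccb => aaabbccb => aaabcb => aaab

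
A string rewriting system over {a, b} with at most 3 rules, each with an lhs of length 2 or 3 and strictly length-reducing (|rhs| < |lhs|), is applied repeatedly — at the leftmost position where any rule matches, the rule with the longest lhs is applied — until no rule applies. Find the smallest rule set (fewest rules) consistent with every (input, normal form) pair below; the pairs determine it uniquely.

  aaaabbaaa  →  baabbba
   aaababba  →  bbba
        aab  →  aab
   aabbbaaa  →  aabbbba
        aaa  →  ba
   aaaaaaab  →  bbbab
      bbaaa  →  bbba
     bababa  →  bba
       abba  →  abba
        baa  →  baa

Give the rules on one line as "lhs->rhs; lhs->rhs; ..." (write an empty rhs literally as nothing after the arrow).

  | aaaabbaaa => baabbaaa => baabbba
  | aaababba => bababba => bbba
  | aab
  | aabbbaaa => aabbbba

aaa->ba; aba->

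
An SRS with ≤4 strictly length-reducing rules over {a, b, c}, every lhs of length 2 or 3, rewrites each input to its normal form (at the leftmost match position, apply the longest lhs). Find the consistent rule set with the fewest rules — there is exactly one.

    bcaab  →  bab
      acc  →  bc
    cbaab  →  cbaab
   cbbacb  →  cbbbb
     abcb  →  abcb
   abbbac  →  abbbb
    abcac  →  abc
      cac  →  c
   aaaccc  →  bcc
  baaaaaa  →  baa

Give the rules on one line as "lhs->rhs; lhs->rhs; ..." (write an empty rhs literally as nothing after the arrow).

  | bcaab => bab
  | acc => bc
  | cbaab
  | cbbacb => cbbbb

aaa->a; ac->b; ca->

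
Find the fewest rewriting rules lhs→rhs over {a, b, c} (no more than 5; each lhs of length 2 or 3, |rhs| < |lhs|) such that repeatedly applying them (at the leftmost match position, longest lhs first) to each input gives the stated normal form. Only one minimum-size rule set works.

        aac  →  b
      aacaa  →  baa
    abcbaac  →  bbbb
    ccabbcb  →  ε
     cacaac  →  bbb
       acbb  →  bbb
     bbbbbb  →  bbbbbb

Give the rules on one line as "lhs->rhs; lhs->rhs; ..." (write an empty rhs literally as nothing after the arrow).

  | aac => ab => b
  | aacaa => abaa => baa
  | abcbaac => bcbaac => bbbac => bbbb
  | ccabbcb => ccbbcb => cbcb => cb => ε

ab->b; ac->b; cb->; cba->bb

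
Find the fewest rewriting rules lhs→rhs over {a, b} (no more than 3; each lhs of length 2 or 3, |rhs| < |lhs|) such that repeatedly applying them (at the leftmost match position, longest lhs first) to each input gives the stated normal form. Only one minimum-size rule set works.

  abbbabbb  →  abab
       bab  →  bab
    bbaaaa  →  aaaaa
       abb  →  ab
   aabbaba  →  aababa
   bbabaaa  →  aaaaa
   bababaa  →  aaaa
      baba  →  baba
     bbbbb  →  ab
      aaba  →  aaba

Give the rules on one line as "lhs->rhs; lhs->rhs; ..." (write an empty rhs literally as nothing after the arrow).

  | abbbabbb => abbabbb => ababbb => ababb => abab
  | bab
  | bbaaaa => aaaaa
  | abb => ab

abb->ab; baa->aa; bb->a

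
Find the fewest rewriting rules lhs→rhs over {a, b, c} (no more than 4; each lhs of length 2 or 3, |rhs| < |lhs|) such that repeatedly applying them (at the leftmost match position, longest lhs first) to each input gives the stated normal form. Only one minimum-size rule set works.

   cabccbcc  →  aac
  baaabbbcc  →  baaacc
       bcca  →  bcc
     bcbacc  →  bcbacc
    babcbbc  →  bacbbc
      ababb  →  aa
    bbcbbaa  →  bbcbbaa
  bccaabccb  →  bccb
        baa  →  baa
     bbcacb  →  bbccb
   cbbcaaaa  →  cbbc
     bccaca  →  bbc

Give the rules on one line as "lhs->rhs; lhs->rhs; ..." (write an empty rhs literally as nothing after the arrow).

  | cabccbcc => cbccbcc => acbcc => aac
  | baaabbbcc => baaabbcc => baaabcc => baaacc
  | bcca => bcc
  | bcbacc

ab->a; ca->c; cbc->a; ccc->bc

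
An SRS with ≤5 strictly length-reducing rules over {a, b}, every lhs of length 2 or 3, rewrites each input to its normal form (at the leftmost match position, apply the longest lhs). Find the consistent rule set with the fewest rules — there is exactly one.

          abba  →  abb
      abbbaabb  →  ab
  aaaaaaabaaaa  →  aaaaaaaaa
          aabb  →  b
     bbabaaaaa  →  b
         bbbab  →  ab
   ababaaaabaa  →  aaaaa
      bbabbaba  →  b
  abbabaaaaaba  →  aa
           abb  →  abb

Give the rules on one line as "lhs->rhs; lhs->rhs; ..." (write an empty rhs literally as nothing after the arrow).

aab->; ba->b; bab->; bbb->

  | abba => abb
  | abbbaabb => aaabb => ab
  | aaaaaaabaaaa => aaaaaaaaa
  | aabb => b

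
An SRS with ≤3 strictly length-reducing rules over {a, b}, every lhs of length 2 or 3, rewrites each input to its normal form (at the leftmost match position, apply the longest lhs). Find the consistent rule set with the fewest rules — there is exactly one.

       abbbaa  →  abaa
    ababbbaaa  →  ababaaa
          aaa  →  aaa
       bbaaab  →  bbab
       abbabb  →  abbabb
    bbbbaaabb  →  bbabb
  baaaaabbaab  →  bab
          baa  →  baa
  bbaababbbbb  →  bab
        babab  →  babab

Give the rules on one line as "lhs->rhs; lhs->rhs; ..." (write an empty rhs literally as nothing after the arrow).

aab->b; bbb->b

  | abbbaa => abaa
  | ababbbaaa => ababaaa
  | aaa
  | bbaaab => bbab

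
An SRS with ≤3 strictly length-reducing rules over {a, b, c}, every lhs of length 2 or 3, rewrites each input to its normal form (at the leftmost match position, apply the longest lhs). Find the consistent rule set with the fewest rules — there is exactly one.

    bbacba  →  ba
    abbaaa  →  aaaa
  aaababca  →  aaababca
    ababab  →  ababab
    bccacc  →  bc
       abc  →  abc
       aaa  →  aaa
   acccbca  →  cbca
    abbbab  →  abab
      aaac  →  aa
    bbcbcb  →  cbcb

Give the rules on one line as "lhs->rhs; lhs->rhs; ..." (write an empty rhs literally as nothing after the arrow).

  | bbacba => acba => ba
  | abbaaa => aaaa
  | aaababca
  | ababab

ac->; bb->; cc->c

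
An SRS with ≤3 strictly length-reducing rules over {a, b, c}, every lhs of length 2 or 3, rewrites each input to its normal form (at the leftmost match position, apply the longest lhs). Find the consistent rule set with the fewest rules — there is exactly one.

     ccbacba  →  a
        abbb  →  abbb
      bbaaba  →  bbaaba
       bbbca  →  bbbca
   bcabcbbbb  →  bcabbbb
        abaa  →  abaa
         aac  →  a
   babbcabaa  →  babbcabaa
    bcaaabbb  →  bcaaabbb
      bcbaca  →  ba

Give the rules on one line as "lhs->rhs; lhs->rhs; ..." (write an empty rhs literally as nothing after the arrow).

ac->; cb->

  | ccbacba => cacba => cba => a
  | abbb
  | bbaaba
  | bbbca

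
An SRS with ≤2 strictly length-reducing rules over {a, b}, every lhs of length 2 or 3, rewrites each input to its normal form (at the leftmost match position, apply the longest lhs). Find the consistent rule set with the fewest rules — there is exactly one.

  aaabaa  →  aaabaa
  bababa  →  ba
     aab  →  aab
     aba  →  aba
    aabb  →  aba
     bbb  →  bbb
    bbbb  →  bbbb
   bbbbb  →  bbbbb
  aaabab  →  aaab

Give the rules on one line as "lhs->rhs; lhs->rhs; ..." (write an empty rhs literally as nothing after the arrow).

abb->ba; bab->b

  | aaabaa
  | bababa => baba => ba
  | aab
  | aba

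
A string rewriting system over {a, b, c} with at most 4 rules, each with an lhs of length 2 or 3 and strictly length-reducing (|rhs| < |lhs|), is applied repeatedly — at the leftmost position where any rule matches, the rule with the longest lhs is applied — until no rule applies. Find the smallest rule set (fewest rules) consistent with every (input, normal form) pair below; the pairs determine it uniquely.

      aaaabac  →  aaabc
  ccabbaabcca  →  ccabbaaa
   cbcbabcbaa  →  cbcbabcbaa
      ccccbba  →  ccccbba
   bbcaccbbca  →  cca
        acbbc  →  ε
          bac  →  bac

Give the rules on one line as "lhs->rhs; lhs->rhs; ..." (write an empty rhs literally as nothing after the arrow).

aba->b; acc->; bbc->c; bcc->

  | aaaabac => aaabc
  | ccabbaabcca => ccabbaaa
  | cbcbabcbaa
  | ccccbba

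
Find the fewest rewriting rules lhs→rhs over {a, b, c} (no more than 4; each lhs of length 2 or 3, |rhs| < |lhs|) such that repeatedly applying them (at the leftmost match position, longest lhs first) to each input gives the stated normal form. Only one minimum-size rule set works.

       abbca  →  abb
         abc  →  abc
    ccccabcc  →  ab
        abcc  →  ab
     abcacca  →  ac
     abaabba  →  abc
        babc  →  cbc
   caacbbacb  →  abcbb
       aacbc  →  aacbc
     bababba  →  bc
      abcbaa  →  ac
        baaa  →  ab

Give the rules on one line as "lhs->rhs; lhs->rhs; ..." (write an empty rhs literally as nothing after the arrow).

  | abbca => abb
  | abc
  | ccccabcc => ccabcc => abcc => ab
  | abcc => ab

ba->c; ca->; caa->ab; cc->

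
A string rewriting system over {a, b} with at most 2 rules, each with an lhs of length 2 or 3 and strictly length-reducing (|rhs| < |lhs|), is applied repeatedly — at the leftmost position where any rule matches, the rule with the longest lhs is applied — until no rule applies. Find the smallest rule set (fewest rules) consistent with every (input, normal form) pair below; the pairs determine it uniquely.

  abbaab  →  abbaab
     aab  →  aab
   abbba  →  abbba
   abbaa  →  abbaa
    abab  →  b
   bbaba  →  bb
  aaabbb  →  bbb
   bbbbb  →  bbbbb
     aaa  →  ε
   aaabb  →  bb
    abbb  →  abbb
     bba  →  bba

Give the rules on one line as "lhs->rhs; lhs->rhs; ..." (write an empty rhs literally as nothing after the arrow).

aaa->; aba->

  | abbaab
  | aab
  | abbba
  | abbaa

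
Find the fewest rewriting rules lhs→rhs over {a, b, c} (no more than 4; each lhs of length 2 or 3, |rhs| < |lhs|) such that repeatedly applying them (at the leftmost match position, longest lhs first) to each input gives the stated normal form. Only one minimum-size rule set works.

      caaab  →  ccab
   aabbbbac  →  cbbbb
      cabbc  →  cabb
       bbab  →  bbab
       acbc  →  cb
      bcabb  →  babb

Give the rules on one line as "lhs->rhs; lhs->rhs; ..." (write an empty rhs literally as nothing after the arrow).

  | caaab => ccab
  | aabbbbac => cbbbbac => cbbbbc => cbbbb
  | cabbc => cabb
  | bbab

aa->c; ac->c; bc->b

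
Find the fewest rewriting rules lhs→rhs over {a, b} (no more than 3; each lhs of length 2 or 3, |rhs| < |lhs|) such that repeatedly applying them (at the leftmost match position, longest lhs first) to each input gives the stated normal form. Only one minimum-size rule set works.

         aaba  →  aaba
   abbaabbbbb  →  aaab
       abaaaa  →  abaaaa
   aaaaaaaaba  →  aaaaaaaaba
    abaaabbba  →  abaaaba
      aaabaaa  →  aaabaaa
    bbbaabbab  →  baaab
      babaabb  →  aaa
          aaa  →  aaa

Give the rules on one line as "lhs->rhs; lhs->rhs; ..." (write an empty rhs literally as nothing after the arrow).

bab->a; bb->

  | aaba
  | abbaabbbbb => aaabbbbb => aaabbb => aaab
  | abaaaa
  | aaaaaaaaba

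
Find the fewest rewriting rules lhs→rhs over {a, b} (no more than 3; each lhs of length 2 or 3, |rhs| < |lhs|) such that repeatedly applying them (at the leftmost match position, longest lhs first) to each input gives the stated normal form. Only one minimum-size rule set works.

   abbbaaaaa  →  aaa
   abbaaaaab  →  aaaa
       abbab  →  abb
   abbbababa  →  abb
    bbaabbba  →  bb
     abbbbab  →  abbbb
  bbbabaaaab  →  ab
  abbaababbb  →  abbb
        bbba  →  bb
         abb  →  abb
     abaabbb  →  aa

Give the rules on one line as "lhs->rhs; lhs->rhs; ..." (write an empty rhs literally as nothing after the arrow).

aab->aa; ba->

  | abbbaaaaa => abbaaaa => abaaa => aaa
  | abbaaaaab => abaaaab => aaaab => aaaa
  | abbab => abb
  | abbbababa => abbbaba => abbba => abb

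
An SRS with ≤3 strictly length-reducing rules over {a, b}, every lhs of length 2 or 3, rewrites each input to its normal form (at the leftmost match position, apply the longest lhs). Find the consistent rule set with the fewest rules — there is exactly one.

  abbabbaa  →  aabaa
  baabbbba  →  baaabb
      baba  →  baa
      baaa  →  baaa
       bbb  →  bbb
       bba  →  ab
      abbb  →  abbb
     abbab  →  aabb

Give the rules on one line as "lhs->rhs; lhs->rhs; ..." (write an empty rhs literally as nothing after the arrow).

  | abbabbaa => aabbbaa => aababa => aabaa
  | baabbbba => baabbab => baaabb
  | baba => baa
  | baaa

bab->ba; bba->ab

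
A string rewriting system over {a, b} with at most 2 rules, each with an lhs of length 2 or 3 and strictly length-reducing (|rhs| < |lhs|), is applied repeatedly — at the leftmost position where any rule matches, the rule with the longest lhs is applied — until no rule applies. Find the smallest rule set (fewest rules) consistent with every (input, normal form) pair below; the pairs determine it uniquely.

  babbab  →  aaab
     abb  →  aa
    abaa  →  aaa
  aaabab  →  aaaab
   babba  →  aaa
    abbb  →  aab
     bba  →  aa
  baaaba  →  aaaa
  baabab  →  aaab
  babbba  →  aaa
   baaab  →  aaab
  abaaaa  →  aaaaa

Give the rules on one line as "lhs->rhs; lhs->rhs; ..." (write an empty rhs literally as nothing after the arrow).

  | babbab => abbab => aaab
  | abb => aa
  | abaa => aaa
  | aaabab => aaaab

ba->a; bb->a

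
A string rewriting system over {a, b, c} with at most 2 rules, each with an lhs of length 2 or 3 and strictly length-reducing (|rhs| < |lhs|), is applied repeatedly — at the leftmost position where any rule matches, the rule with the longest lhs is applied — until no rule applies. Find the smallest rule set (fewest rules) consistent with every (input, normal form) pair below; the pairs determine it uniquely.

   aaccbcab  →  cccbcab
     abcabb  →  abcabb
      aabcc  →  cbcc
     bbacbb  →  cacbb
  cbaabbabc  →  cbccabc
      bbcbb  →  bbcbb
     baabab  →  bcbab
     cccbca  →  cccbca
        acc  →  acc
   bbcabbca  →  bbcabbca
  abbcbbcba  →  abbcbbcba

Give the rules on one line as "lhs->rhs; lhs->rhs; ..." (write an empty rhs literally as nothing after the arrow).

aa->c; bba->ca

  | aaccbcab => cccbcab
  | abcabb
  | aabcc => cbcc
  | bbacbb => cacbb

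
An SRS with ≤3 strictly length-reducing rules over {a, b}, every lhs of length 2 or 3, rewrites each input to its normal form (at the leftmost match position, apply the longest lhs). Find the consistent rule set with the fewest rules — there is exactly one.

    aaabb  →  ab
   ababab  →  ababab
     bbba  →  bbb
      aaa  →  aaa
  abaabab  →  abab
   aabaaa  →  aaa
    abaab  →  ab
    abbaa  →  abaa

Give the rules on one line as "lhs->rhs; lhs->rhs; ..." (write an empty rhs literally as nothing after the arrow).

aab->; abb->ab; bba->bb

  | aaabb => ab
  | ababab
  | bbba => bbb
  | aaa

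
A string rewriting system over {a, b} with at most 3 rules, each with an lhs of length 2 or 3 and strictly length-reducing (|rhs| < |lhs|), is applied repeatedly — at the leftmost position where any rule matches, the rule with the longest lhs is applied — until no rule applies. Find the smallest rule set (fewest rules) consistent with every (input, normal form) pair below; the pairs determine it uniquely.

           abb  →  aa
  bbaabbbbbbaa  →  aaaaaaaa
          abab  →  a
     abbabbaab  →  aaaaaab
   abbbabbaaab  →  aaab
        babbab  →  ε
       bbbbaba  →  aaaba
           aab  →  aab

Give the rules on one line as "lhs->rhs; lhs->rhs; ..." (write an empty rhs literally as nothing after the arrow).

  | abb => aa
  | bbaabbbbbbaa => aaabbbbbbaa => aaaabbbbaa => aaaaabbaa => aaaaaaaa
  | abab => a
  | abbabbaab => aaabbaab => aaaaaab

baa->; bab->; bb->a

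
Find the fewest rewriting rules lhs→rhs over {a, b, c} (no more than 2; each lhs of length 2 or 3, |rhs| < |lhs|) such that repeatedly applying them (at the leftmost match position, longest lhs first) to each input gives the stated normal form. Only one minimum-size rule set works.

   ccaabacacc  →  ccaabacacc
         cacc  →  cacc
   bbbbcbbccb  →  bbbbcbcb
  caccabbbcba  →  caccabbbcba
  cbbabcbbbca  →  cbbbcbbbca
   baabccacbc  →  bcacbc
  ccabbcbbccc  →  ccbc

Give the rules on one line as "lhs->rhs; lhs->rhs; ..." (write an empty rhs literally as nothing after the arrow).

abc->bc; bcc->c

  | ccaabacacc
  | cacc
  | bbbbcbbccb => bbbbcbcb
  | caccabbbcba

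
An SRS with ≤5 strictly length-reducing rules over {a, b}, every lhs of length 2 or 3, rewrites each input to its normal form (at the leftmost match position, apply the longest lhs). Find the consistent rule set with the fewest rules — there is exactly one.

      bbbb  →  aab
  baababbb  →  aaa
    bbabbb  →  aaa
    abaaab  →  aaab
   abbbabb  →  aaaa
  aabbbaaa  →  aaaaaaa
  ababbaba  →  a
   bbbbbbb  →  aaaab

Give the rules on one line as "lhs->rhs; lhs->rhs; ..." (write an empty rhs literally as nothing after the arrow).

  | bbbb => aab
  | baababbb => aababbb => ababbb => babbb => abbb => aaa
  | bbabbb => abbb => aaa
  | abaaab => baaab => aaab

aba->ba; ba->a; bb->; bbb->aa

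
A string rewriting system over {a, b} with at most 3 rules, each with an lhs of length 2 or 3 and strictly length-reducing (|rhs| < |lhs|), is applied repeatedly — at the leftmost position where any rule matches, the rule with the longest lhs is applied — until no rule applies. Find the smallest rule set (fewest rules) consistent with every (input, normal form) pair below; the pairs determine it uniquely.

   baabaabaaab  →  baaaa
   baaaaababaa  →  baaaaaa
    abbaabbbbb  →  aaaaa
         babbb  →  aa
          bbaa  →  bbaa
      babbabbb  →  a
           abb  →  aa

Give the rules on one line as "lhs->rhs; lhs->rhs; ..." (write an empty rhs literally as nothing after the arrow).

ab->; abb->aa; bab->a

  | baabaabaaab => baaabaaab => baaaaab => baaaa
  | baaaaababaa => baaaaabaa => baaaaaa
  | abbaabbbbb => aaaabbbbb => aaaaabbb => aaaaaab => aaaaa
  | babbb => abb => aa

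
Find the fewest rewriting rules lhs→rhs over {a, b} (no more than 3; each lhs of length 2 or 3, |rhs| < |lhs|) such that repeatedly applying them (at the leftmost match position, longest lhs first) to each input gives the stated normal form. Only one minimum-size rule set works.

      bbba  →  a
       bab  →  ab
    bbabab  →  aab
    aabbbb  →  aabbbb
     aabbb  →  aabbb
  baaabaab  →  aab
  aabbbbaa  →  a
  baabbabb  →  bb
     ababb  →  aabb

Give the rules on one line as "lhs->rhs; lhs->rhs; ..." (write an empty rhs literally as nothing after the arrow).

aaa->; ba->a

  | bbba => bba => ba => a
  | bab => ab
  | bbabab => babab => abab => aab
  | aabbbb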